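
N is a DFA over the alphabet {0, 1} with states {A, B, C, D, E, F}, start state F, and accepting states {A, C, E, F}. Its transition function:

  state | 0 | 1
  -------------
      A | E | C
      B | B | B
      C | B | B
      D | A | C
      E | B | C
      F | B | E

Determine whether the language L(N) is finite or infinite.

finite

The useful states (reachable from F and able to reach an accepting state) are {C, E, F}.
Restricted to these states the transition graph has no cycle, so every accepting path has bounded length and L is finite.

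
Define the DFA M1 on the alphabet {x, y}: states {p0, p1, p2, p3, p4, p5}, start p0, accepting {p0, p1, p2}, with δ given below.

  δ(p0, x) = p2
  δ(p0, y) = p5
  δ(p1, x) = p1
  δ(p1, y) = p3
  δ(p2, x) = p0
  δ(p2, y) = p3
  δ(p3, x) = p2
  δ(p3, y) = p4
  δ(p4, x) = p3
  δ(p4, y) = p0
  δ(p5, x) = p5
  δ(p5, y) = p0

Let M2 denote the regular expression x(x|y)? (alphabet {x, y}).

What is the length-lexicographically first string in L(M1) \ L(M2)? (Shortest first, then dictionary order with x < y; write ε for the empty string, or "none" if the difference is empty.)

ε

The empty string ε is accepted by M1 but not by M2.
Since ε is the unique shortest string, it is the required witness.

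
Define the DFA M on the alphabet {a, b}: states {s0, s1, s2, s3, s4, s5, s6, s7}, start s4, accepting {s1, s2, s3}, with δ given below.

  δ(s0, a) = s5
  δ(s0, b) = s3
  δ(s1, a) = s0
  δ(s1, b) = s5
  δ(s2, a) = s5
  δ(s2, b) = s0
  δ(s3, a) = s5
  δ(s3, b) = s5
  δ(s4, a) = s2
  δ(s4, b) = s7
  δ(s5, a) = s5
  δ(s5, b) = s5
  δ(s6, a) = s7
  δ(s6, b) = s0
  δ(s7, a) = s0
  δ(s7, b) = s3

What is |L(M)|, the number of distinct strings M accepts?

4

The useful subgraph on states {s0, s2, s3, s4, s7} is acyclic, so L(M) is finite; the longest accepting path visits 4 useful states, giving maximum string length 3.
Counting accepting paths from s4 by length: 1 of length 1, 1 of length 2, 2 of length 3. Total 4.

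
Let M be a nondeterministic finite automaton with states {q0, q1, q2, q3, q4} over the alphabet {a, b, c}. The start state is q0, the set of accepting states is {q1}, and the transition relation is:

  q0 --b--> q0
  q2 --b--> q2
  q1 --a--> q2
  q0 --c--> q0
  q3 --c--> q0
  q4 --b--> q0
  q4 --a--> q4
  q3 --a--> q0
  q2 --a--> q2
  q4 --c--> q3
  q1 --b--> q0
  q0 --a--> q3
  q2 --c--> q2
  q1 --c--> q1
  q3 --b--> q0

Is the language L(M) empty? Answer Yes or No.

Yes

The states reachable from the start state are {q0, q3}.
None of the accepting states {q1} is reachable, so no string is accepted and L(M) = ∅.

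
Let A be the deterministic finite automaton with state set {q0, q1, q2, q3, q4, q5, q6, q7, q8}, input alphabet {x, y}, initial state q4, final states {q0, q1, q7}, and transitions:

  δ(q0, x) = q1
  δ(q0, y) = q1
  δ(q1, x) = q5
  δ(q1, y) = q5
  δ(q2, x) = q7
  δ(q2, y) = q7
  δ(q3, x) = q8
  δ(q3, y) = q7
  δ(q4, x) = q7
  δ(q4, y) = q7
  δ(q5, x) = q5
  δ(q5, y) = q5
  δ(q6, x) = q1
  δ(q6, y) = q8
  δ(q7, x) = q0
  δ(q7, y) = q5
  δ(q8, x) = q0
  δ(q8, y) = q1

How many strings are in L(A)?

The useful subgraph on states {q0, q1, q4, q7} is acyclic, so L(A) is finite; the longest accepting path visits 4 useful states, giving maximum string length 3.
Counting accepting paths from q4 by length: 2 of length 1, 2 of length 2, 4 of length 3. Total 8.

8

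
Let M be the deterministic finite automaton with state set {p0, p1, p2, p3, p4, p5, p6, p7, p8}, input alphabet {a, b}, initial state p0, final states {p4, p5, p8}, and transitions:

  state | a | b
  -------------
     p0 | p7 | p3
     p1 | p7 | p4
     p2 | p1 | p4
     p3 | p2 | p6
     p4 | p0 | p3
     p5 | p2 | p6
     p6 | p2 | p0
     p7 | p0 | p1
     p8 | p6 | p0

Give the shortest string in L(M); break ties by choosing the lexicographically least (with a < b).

A breadth-first search from p0 reaches an accepting state first via the path p0 → p7 → p1 → p4 on input abb.
No string of length < 3 is accepted (BFS exhausts all shorter strings without reaching an accepting state), and abb is the lexicographically least accepting string of length 3.

abb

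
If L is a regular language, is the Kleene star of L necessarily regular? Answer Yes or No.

Yes

If R is a regular expression for L then R* denotes L*; on automata, add a new accepting start state with an ε-move into the old start state and ε-moves from every old accepting state back to it.
So the regular languages are closed under Kleene star.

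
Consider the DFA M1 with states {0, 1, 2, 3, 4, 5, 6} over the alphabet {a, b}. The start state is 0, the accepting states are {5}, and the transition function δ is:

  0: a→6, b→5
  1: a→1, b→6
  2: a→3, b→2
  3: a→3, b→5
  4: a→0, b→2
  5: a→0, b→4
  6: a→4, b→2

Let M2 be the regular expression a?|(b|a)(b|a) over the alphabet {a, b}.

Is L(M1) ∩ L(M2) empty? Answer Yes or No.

Yes

Converting the expression M2 to a DFA (subset construction, then merging equivalent states) gives the minimal DFA with states {r0, r1, r2, r3, r4}, start state r0, accepting states {r0, r1, r3} and transitions r0: a→r1, b→r2; r1: a→r3, b→r3; r2: a→r3, b→r3; r3: a→r4, b→r4; r4: a→r4, b→r4.
Exploring the product automaton M1 × M2 from the start pair (0, r0), following both machines on each input symbol, reaches 12 state pairs: (0, r0), (6, r1), (5, r2), (4, r3), (2, r3), (0, r3), (0, r4), (2, r4), (3, r4), (6, r4), (5, r4), (4, r4).
M1 accepts in {5} and M2 accepts in {r0, r1, r3}; no reachable pair has both components accepting, so no string drives both machines to acceptance simultaneously and L(M1) ∩ L(M2) = ∅.
So no string is accepted by both, and the intersection is empty.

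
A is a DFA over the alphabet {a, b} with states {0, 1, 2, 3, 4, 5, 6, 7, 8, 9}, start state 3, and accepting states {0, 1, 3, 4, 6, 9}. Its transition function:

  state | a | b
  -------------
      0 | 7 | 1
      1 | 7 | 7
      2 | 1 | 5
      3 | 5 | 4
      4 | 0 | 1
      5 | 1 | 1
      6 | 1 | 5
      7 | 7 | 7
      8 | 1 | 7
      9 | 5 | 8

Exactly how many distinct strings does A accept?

The useful subgraph on states {0, 1, 3, 4, 5} is acyclic, so L(A) is finite; the longest accepting path visits 4 useful states, giving maximum string length 3.
Counting accepting paths from 3 by length: 1 of length 0, 1 of length 1, 4 of length 2, 1 of length 3. Total 7.

7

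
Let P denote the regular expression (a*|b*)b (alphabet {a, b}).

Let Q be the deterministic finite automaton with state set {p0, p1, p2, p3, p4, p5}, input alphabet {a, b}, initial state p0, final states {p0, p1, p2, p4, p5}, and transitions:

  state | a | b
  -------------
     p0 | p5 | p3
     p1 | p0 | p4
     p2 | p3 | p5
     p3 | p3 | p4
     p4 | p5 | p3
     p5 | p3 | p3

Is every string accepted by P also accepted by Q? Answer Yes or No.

No

The string b is in L(P) but not in L(Q).
So L(P) ⊄ L(Q).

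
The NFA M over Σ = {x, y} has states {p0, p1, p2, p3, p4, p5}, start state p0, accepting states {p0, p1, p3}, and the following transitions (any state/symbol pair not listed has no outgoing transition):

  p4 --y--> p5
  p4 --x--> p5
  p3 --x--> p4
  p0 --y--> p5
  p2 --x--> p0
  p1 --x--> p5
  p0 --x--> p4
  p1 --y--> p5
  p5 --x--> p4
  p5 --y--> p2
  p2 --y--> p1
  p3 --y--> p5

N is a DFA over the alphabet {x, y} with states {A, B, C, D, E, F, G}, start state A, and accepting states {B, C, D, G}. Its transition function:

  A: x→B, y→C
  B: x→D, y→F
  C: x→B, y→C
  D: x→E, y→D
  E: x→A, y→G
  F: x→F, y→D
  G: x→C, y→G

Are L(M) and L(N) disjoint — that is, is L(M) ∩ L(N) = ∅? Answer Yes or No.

The string yyx is accepted by both M and N.
Hence L(M) ∩ L(N) ≠ ∅.

No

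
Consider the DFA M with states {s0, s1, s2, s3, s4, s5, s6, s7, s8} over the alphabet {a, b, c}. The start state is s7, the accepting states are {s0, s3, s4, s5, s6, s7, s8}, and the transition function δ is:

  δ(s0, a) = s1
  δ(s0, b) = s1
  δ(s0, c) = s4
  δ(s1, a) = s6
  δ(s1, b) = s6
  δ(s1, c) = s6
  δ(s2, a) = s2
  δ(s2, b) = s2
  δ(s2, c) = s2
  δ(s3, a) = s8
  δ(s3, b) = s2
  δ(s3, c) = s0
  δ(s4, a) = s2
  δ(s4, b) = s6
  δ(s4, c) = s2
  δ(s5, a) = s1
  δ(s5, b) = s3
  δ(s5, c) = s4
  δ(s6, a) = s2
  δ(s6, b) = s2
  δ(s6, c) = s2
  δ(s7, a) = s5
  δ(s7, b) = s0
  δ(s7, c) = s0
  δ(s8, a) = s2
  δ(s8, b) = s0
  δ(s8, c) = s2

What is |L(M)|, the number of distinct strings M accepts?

45

The useful subgraph on states {s0, s1, s3, s4, s5, s6, s7, s8} is acyclic, so L(M) is finite; the longest accepting path visits 7 useful states, giving maximum string length 6.
Counting accepting paths from s7 by length: 1 of length 0, 3 of length 1, 4 of length 2, 20 of length 3, 2 of length 4, 8 of length 5, 7 of length 6. Total 45.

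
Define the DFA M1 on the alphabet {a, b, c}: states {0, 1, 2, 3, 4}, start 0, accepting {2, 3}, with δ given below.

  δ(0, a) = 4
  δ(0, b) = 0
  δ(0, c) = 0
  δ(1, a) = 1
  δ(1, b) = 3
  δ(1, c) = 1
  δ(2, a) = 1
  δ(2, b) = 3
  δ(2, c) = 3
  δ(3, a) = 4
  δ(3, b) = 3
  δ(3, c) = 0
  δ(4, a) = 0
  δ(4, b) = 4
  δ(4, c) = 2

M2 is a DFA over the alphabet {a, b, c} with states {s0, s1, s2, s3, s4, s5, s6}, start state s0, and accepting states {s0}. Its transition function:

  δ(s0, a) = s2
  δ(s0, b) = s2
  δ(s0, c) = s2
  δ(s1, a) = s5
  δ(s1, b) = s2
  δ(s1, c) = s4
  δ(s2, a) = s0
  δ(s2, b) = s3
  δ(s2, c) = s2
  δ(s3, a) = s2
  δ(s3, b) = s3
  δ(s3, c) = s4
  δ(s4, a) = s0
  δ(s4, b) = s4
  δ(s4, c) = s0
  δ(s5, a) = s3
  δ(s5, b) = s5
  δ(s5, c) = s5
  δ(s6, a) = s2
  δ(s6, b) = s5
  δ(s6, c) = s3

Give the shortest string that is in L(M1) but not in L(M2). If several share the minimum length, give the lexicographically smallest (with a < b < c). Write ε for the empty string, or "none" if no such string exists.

The string ac is accepted by M1 but not by M2.
No shorter string lies in the difference, and ac is the lexicographically first length-2 string in L(M1) \ L(M2).

ac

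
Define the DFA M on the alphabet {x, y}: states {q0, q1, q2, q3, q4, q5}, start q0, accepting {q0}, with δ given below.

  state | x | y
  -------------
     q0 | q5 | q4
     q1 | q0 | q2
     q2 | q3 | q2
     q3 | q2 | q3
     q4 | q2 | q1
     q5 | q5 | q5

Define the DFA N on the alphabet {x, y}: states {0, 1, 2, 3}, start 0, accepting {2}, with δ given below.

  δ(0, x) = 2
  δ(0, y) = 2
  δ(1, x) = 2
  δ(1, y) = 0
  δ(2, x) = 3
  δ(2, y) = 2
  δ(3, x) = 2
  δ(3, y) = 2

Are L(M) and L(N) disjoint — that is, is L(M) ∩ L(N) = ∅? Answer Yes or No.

Yes

Exploring the product automaton M × N from the start pair (q0, 0), following both machines on each input symbol, reaches 10 state pairs: (q0, 0), (q5, 2), (q4, 2), (q5, 3), (q2, 3), (q1, 2), (q3, 2), (q2, 2), (q0, 3), (q3, 3).
M accepts in {q0} and N accepts in {2}; no reachable pair has both components accepting, so no string drives both machines to acceptance simultaneously and L(M) ∩ L(N) = ∅.
So no string is accepted by both, and the intersection is empty.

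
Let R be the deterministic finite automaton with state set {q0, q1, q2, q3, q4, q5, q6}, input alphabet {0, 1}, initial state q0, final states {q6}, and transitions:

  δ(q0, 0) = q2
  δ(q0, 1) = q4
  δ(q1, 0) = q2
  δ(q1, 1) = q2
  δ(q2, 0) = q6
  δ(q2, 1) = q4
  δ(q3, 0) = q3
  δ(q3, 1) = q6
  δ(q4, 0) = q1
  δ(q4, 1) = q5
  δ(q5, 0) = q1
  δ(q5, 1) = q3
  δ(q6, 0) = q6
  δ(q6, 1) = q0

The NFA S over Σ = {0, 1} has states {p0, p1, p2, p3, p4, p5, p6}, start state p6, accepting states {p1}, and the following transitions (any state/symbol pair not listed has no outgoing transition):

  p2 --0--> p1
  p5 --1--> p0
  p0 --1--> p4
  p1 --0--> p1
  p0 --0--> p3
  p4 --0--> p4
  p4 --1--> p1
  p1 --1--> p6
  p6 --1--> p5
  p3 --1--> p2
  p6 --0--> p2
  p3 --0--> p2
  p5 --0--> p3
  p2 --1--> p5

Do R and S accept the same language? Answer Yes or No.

Exploring the product automaton R × S from the start pair (q0, p6), following both machines on each input symbol, reaches 7 state pairs: (q0, p6), (q2, p2), (q4, p5), (q6, p1), (q1, p3), (q5, p0), (q3, p4).
R accepts in {q6} and S accepts in {p1}. In every reachable pair the two components are either both accepting — (q6, p1) — or both non-accepting, so no string is accepted by exactly one of the machines: L(R) \ L(S) and L(S) \ L(R) are both empty.
Hence every string is accepted by R iff it is accepted by S, and the two languages coincide.

Yes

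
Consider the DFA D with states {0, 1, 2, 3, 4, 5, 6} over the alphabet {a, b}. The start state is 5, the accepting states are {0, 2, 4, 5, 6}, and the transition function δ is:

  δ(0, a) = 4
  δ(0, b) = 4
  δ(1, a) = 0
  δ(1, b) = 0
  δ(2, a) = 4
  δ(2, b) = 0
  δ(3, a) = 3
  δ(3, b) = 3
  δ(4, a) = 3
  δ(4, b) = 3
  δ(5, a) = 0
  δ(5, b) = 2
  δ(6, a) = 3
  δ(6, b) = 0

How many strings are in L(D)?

The useful subgraph on states {0, 2, 4, 5} is acyclic, so L(D) is finite; the longest accepting path visits 4 useful states, giving maximum string length 3.
Counting accepting paths from 5 by length: 1 of length 0, 2 of length 1, 4 of length 2, 2 of length 3. Total 9.

9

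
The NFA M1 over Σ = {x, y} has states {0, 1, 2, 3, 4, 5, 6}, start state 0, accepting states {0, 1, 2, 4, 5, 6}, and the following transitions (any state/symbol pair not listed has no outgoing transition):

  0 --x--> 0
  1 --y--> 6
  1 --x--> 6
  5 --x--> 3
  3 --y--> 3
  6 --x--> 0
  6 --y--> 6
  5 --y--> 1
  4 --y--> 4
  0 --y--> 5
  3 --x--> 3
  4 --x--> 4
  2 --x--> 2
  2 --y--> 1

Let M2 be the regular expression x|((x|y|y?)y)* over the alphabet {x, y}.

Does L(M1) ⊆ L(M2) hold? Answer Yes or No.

No

The string xx is in L(M1) but not in L(M2).
So L(M1) ⊄ L(M2).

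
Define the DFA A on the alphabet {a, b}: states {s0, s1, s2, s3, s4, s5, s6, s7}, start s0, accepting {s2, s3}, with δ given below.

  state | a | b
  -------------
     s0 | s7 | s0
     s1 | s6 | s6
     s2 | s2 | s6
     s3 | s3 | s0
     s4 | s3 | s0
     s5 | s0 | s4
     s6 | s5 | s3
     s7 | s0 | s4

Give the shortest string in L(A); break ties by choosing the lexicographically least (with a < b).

aba

A breadth-first search from s0 reaches an accepting state first via the path s0 → s7 → s4 → s3 on input aba.
No string of length < 3 is accepted (BFS exhausts all shorter strings without reaching an accepting state), and aba is the lexicographically least accepting string of length 3.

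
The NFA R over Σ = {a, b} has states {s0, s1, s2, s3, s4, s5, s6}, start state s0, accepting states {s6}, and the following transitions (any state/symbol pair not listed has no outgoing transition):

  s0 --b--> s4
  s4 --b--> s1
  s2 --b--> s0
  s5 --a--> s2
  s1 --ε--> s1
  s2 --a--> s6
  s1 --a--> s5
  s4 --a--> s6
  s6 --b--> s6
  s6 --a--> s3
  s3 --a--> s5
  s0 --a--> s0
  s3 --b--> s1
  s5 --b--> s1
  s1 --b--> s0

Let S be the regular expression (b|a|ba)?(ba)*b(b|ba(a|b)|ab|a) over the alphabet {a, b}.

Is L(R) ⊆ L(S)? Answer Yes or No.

No

The string aaba is in L(R) but not in L(S).
So L(R) ⊄ L(S).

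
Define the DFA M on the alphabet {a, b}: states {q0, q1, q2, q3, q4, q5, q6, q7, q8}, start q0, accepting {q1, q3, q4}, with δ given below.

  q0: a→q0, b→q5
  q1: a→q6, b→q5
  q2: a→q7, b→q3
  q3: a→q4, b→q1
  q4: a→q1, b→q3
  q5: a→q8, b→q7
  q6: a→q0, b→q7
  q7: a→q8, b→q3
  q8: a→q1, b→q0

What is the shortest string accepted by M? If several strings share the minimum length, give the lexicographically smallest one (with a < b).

baa

A breadth-first search from q0 reaches an accepting state first via the path q0 → q5 → q8 → q1 on input baa.
No string of length < 3 is accepted (BFS exhausts all shorter strings without reaching an accepting state), and baa is the lexicographically least accepting string of length 3.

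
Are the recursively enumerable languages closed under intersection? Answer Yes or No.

Run the recogniser for L₁; if it accepts, run the recogniser for L₂ and accept if that accepts too. If either runs forever the input is never accepted, which is all a recogniser needs.
So the recursively enumerable languages are closed under intersection.

Yes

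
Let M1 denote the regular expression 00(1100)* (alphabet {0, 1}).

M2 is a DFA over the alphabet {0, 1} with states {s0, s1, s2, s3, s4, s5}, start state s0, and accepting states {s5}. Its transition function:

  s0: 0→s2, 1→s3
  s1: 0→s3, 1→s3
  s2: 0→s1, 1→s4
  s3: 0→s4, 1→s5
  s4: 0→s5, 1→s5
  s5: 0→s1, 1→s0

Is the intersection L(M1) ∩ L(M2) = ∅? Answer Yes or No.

Yes

Converting the expression M1 to a DFA (subset construction, then merging equivalent states) gives the minimal DFA with states {r0, r1, r2, r3, r4}, start state r0, accepting states {r3} and transitions r0: 0→r1, 1→r2; r1: 0→r3, 1→r2; r2: 0→r2, 1→r2; r3: 0→r2, 1→r4; r4: 0→r2, 1→r0.
Exploring the product automaton M1 × M2 from the start pair (r0, s0), following both machines on each input symbol, reaches 14 state pairs: (r0, s0), (r1, s2), (r2, s3), (r3, s1), (r2, s4), (r2, s5), (r4, s3), (r2, s1), (r2, s0), (r0, s5), (r2, s2), (r1, s1), (r3, s3), (r4, s5).
M1 accepts in {r3} and M2 accepts in {s5}; no reachable pair has both components accepting, so no string drives both machines to acceptance simultaneously and L(M1) ∩ L(M2) = ∅.
So no string is accepted by both, and the intersection is empty.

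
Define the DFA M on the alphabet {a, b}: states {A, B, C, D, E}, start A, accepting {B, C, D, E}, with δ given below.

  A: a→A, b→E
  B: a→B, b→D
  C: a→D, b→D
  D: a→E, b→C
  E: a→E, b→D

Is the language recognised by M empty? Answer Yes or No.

No

The string b is accepted: the run A → E ends in the accepting state E.
Since at least one string is accepted, L(M) is not empty.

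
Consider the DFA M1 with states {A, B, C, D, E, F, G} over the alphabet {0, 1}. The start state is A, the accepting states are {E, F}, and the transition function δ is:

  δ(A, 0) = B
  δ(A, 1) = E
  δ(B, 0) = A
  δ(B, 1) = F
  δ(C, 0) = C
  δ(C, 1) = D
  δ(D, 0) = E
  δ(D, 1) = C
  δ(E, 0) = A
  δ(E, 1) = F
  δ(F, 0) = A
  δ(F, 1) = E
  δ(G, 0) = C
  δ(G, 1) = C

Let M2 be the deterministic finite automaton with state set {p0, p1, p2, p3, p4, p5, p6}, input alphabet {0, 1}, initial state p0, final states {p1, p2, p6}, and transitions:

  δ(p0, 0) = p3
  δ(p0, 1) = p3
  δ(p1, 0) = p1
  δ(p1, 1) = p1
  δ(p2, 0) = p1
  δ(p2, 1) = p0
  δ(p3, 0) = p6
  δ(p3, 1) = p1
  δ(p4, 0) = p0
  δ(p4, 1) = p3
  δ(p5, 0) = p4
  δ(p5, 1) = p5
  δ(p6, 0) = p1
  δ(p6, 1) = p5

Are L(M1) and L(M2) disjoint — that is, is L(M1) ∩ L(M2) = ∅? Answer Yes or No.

The string 01 is accepted by both M1 and M2.
Hence L(M1) ∩ L(M2) ≠ ∅.

No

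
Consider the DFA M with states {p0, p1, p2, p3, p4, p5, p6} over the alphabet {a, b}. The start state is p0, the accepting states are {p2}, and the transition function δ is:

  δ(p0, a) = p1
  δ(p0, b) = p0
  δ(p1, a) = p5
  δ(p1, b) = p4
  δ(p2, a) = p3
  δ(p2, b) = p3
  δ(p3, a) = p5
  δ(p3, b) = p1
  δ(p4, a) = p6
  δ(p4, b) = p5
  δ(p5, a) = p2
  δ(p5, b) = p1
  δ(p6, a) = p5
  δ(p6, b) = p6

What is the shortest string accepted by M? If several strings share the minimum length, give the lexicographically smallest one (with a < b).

A breadth-first search from p0 reaches an accepting state first via the path p0 → p1 → p5 → p2 on input aaa.
No string of length < 3 is accepted (BFS exhausts all shorter strings without reaching an accepting state), and aaa is the lexicographically least accepting string of length 3.

aaa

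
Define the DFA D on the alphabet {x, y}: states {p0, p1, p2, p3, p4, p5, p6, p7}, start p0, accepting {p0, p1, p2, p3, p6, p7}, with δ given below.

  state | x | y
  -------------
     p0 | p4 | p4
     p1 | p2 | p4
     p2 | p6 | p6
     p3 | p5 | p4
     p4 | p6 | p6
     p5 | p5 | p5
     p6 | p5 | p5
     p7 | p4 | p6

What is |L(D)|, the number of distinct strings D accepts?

5

The useful subgraph on states {p0, p4, p6} is acyclic, so L(D) is finite; the longest accepting path visits 3 useful states, giving maximum string length 2.
Counting accepting paths from p0 by length: 1 of length 0, 4 of length 2. Total 5.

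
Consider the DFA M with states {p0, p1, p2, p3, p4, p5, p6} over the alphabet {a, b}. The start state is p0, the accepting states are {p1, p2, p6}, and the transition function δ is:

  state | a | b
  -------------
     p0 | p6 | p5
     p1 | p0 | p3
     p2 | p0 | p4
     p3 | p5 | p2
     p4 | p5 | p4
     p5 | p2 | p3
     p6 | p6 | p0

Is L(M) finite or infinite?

State p0 is reachable from the start and can reach an accepting state, and it lies on the cycle p0 → p5 → p2 → p0.
Traversing that cycle any number of times yields accepted strings of unbounded length, so the language is infinite.

infinite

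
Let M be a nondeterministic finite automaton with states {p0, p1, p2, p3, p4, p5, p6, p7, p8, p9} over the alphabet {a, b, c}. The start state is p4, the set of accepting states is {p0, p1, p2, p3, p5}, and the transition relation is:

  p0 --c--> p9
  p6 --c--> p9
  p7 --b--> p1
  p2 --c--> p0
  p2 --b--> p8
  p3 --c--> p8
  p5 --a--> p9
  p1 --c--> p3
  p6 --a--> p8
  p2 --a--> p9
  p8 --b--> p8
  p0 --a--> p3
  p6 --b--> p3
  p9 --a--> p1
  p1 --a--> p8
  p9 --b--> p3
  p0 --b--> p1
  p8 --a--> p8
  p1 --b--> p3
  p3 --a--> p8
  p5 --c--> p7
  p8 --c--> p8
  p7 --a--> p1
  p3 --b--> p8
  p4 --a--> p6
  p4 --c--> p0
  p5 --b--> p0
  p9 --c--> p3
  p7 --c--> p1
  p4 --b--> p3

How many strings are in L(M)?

The useful subgraph on states {p0, p1, p3, p4, p6, p9} is acyclic, so L(M) is finite; the longest accepting path visits 5 useful states, giving maximum string length 4.
Counting accepting paths from p4 by length: 2 of length 1, 3 of length 2, 8 of length 3, 4 of length 4. Total 17.

17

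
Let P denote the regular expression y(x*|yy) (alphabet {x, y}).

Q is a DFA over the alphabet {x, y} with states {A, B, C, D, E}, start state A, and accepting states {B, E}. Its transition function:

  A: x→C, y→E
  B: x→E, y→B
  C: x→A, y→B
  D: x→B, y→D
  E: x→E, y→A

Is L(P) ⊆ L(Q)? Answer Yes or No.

Converting the expression P to a DFA (subset construction, then merging equivalent states) gives the minimal DFA with states {p0, p1, p2, p3, p4, p5}, start state p0, accepting states {p2, p3, p5} and transitions p0: x→p1, y→p2; p1: x→p1, y→p1; p2: x→p3, y→p4; p3: x→p3, y→p1; p4: x→p1, y→p5; p5: x→p1, y→p1.
Exploring the product automaton P × Q from the start pair (p0, A), following both machines on each input symbol, reaches 9 state pairs: (p0, A), (p1, C), (p2, E), (p1, A), (p1, B), (p3, E), (p4, A), (p1, E), (p5, E).
P accepts in {p2, p3, p5} and Q accepts in {B, E}. The reachable pairs whose P-component is accepting are (p2, E), (p3, E), (p5, E); in each of them the Q-component is accepting too, so the product for L(P) \ L(Q) (P-component accepting, Q-component rejecting) has no reachable accepting pair and the difference is empty.
Hence every string in L(P) is also in L(Q).

Yes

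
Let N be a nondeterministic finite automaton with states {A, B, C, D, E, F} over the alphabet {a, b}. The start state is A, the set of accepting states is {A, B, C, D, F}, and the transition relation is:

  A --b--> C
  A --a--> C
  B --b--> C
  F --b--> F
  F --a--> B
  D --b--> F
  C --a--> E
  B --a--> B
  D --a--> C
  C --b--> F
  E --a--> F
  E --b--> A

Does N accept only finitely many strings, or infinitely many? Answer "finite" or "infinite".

State A is reachable from the start and can reach an accepting state, and it lies on the cycle A → C → E → A.
Traversing that cycle any number of times yields accepted strings of unbounded length, so the language is infinite.

infinite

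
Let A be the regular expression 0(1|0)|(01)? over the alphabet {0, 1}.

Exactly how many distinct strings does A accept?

The expression has no Kleene star, so L(A) is finite. Expanding the alternatives gives {ε, 00, 01}.
That is 1 of length 0, 2 of length 2: 3 strings in all.

3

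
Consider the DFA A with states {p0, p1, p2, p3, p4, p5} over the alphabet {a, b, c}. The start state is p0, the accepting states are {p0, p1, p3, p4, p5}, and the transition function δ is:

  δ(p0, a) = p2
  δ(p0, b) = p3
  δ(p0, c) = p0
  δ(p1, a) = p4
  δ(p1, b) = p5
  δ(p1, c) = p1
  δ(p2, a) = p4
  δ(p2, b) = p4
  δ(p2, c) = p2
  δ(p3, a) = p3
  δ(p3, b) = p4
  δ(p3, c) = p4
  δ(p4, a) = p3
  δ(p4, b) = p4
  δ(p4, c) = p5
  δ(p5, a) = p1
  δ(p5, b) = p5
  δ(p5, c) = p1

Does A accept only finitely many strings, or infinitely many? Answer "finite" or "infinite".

infinite

State p0 is reachable from the start and can reach an accepting state, and it lies on the cycle p0 → p0.
Traversing that cycle any number of times yields accepted strings of unbounded length, so the language is infinite.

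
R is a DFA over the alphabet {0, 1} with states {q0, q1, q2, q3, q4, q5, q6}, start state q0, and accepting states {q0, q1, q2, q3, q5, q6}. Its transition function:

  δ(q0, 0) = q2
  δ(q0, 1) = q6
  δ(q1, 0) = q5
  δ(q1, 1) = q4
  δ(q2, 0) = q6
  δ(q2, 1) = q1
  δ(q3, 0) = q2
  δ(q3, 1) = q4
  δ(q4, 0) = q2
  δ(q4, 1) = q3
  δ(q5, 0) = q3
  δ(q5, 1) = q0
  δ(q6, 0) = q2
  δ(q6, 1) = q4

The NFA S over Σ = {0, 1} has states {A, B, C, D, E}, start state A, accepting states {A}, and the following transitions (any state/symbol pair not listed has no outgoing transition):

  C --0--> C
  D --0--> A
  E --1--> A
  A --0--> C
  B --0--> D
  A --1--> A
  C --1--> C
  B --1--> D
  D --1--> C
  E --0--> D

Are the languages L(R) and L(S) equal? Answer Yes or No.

No

The string 0 is accepted by R but rejected by S.
So L(R) ≠ L(S).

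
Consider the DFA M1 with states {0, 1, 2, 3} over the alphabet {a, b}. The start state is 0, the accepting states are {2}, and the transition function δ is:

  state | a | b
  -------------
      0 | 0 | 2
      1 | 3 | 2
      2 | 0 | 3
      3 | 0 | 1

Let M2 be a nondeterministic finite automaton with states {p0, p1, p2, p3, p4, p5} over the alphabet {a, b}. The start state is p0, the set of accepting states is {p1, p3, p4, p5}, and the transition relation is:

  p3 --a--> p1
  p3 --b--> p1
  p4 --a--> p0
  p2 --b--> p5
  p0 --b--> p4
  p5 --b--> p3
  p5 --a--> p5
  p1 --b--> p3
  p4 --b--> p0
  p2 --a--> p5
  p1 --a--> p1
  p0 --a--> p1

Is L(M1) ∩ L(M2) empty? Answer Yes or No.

No

The string b is accepted by both M1 and M2.
Hence L(M1) ∩ L(M2) ≠ ∅.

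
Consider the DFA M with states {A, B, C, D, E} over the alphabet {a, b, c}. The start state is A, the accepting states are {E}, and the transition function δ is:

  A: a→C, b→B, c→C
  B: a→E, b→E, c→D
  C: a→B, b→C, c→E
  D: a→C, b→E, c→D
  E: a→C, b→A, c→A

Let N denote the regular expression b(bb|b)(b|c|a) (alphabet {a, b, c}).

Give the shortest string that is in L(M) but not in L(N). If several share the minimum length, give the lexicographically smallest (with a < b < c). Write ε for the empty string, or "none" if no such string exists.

ac

The string ac is accepted by M but not by N.
No shorter string lies in the difference, and ac is the lexicographically first length-2 string in L(M) \ L(N).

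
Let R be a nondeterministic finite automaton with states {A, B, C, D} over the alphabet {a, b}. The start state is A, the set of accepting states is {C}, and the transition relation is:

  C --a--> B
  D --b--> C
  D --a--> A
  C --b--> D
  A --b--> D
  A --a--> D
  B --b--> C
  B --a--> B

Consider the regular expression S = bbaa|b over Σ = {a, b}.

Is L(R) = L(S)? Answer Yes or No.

The string ab is accepted by R but rejected by S.
So L(R) ≠ L(S).

No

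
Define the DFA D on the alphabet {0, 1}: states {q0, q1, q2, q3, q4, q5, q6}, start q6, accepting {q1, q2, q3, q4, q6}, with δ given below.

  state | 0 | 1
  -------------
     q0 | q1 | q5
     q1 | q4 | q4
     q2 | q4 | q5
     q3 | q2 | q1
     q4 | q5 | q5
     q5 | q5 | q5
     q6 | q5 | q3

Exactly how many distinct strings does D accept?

7

The useful subgraph on states {q1, q2, q3, q4, q6} is acyclic, so L(D) is finite; the longest accepting path visits 4 useful states, giving maximum string length 3.
Counting accepting paths from q6 by length: 1 of length 0, 1 of length 1, 2 of length 2, 3 of length 3. Total 7.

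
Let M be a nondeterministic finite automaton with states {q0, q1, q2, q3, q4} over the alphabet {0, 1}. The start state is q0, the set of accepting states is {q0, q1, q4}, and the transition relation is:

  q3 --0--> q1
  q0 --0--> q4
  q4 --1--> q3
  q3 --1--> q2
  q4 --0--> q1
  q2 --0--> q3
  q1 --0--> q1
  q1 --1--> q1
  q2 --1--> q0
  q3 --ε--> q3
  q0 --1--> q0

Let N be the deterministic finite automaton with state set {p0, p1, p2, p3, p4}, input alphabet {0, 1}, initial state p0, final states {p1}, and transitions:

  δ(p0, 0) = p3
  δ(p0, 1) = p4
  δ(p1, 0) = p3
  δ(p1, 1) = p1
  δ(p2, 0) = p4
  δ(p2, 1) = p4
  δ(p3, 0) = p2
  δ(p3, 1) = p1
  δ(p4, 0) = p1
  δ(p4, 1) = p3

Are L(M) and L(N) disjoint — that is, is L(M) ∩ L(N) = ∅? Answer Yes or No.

No

The string 10 is accepted by both M and N.
Hence L(M) ∩ L(N) ≠ ∅.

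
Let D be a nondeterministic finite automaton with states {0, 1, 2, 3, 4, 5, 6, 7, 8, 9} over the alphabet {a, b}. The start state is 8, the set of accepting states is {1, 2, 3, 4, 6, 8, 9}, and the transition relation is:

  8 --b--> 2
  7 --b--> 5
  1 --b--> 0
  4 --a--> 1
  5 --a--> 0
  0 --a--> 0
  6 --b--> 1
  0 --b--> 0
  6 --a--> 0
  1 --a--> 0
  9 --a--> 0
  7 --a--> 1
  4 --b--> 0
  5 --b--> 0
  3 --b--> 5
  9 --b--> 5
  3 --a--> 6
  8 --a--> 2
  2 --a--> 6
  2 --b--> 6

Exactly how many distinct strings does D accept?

11

The useful subgraph on states {1, 2, 6, 8} is acyclic, so L(D) is finite; the longest accepting path visits 4 useful states, giving maximum string length 3.
Counting accepting paths from 8 by length: 1 of length 0, 2 of length 1, 4 of length 2, 4 of length 3. Total 11.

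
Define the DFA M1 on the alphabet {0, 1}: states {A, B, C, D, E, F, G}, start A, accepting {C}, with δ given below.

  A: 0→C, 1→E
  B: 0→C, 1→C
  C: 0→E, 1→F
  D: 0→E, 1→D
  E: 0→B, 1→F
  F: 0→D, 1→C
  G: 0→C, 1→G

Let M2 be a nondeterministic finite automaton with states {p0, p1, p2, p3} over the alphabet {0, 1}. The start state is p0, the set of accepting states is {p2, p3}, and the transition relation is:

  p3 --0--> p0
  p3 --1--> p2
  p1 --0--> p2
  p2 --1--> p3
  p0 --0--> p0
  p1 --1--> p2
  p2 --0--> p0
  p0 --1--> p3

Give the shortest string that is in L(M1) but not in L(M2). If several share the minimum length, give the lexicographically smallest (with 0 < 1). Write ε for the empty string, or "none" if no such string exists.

The string 0 is accepted by M1 but not by M2.
No shorter string lies in the difference, and 0 is the lexicographically first length-1 string in L(M1) \ L(M2).

0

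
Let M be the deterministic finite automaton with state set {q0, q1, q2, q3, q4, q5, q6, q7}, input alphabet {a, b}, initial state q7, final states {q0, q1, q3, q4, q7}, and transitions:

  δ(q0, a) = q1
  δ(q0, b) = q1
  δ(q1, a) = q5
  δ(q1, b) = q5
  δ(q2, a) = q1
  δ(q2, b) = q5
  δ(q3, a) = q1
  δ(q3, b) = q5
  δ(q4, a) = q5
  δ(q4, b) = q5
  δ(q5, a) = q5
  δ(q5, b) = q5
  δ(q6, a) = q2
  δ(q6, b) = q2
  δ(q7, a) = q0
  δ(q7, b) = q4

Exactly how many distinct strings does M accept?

5

The useful subgraph on states {q0, q1, q4, q7} is acyclic, so L(M) is finite; the longest accepting path visits 3 useful states, giving maximum string length 2.
Counting accepting paths from q7 by length: 1 of length 0, 2 of length 1, 2 of length 2. Total 5.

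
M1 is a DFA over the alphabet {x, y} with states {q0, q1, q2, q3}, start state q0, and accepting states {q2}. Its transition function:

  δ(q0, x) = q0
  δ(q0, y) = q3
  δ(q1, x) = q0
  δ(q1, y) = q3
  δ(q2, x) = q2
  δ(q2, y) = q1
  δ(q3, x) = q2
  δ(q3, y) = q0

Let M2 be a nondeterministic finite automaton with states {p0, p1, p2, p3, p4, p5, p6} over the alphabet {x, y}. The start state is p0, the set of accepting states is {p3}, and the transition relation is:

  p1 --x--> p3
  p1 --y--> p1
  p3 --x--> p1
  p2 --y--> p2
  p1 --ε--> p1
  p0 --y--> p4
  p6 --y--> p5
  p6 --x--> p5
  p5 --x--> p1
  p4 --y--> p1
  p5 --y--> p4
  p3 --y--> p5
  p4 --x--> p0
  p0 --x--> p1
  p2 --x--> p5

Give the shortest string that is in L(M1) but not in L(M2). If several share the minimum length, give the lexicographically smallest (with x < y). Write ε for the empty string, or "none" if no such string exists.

yx

The string yx is accepted by M1 but not by M2.
No shorter string lies in the difference, and yx is the lexicographically first length-2 string in L(M1) \ L(M2).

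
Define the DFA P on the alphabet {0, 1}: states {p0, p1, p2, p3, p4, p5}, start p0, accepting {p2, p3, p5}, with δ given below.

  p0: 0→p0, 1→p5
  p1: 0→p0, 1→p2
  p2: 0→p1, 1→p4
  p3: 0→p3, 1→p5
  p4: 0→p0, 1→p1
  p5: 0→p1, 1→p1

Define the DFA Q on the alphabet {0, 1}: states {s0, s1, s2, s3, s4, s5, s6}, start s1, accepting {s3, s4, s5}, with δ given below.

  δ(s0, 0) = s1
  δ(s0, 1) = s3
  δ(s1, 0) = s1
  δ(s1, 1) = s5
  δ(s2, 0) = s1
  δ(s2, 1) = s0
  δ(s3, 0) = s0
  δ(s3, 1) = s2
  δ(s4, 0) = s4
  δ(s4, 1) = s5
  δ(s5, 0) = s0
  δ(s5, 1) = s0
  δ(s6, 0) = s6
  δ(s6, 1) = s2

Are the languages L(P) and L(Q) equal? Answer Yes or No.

Exploring the product automaton P × Q from the start pair (p0, s1), following both machines on each input symbol, reaches 5 state pairs: (p0, s1), (p5, s5), (p1, s0), (p2, s3), (p4, s2).
P accepts in {p2, p3, p5} and Q accepts in {s3, s4, s5}. In every reachable pair the two components are either both accepting — (p5, s5), (p2, s3) — or both non-accepting, so no string is accepted by exactly one of the machines: L(P) \ L(Q) and L(Q) \ L(P) are both empty.
Hence every string is accepted by P iff it is accepted by Q, and the two languages coincide.

Yes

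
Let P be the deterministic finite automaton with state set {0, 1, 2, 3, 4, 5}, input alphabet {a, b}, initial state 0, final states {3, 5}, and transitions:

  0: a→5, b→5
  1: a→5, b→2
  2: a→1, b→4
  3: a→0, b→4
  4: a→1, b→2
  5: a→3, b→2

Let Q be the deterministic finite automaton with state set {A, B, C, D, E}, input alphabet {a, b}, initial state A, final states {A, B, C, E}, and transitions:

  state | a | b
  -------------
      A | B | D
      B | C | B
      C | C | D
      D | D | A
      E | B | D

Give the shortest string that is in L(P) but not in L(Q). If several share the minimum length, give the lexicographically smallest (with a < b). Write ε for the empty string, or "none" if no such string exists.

b

The string b is accepted by P but not by Q.
No shorter string lies in the difference, and b is the lexicographically first length-1 string in L(P) \ L(Q).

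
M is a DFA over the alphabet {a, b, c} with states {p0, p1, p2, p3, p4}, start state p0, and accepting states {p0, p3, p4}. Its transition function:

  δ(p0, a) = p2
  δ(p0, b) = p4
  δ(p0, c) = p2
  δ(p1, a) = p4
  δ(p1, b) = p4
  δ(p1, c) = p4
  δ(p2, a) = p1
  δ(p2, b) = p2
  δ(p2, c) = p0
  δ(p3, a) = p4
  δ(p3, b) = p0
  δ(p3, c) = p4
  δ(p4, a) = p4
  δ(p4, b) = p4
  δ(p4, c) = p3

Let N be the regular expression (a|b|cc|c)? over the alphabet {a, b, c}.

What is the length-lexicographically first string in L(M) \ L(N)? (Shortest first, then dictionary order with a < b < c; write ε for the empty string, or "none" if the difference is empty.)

The string ac is accepted by M but not by N.
No shorter string lies in the difference, and ac is the lexicographically first length-2 string in L(M) \ L(N).

ac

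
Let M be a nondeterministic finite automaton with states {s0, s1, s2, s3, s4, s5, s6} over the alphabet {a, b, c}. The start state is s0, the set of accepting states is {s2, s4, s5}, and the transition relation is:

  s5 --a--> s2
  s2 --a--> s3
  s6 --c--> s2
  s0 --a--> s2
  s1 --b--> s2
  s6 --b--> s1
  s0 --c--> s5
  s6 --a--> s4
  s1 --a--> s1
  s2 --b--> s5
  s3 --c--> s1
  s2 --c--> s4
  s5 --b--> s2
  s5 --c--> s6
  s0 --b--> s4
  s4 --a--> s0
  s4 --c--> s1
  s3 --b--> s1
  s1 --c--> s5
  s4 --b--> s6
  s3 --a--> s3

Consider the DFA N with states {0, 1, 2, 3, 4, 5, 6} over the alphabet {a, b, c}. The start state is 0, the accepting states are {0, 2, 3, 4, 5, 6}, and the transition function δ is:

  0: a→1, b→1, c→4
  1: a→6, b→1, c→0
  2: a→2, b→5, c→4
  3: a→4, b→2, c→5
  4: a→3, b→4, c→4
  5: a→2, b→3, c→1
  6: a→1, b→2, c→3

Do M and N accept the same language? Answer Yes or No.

No

The string a is accepted by M but rejected by N.
So L(M) ≠ L(N).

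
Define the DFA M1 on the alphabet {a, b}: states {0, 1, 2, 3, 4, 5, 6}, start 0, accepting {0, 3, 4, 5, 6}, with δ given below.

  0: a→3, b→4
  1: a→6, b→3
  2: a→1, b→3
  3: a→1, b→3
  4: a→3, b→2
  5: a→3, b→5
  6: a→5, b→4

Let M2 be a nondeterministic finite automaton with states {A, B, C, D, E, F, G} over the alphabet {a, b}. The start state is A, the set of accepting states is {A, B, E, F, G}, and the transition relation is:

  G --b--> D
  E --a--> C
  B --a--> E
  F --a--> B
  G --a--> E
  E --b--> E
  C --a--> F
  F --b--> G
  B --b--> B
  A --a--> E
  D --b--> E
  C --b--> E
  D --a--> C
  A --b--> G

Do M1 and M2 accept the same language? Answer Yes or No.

Yes

Exploring the product automaton M1 × M2 from the start pair (0, A), following both machines on each input symbol, reaches 7 state pairs: (0, A), (3, E), (4, G), (1, C), (2, D), (6, F), (5, B).
M1 accepts in {0, 3, 4, 5, 6} and M2 accepts in {A, B, E, F, G}. In every reachable pair the two components are either both accepting — (0, A), (3, E), (4, G), (6, F), (5, B) — or both non-accepting, so no string is accepted by exactly one of the machines: L(M1) \ L(M2) and L(M2) \ L(M1) are both empty.
Hence every string is accepted by M1 iff it is accepted by M2, and the two languages coincide.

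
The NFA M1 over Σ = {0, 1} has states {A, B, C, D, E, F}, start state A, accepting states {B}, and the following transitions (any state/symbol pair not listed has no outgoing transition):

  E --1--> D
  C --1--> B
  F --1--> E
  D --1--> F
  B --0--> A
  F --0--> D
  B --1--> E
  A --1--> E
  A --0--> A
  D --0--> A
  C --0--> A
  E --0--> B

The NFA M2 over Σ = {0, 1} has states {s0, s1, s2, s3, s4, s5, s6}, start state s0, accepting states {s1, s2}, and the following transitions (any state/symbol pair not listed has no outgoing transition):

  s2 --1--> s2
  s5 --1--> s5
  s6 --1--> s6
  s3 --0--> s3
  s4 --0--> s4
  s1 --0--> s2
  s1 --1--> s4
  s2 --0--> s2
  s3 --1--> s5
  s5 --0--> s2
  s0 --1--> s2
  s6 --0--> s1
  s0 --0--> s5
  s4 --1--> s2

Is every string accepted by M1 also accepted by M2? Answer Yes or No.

Exploring the product automaton M1 × M2 from the start pair (A, s0), following both machines on each input symbol, reaches 10 state pairs: (A, s0), (A, s5), (E, s2), (A, s2), (E, s5), (B, s2), (D, s2), (D, s5), (F, s2), (F, s5).
M1 accepts in {B} and M2 accepts in {s1, s2}. The reachable pairs whose M1-component is accepting are (B, s2); in each of them the M2-component is accepting too, so the product for L(M1) \ L(M2) (M1-component accepting, M2-component rejecting) has no reachable accepting pair and the difference is empty.
Hence every string in L(M1) is also in L(M2).

Yes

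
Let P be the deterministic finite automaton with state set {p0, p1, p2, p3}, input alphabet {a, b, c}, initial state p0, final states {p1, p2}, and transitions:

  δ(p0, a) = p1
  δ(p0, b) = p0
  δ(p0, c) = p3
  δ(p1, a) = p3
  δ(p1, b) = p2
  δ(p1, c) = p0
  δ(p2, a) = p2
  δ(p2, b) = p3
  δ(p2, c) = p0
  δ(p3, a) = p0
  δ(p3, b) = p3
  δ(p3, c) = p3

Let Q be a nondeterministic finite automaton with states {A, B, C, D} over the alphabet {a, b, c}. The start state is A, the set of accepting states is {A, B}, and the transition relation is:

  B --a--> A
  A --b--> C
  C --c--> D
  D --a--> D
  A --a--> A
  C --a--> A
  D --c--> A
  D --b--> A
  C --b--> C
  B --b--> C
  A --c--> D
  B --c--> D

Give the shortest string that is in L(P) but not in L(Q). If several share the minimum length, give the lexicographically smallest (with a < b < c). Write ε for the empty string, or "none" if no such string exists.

ab

The string ab is accepted by P but not by Q.
No shorter string lies in the difference, and ab is the lexicographically first length-2 string in L(P) \ L(Q).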